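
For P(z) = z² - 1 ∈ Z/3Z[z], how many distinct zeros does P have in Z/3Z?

Evaluate at each of the 3 elements of Z/3Z:
P(0) = 2; P(1) = 0 → root; P(2) = 0 → root.
Roots: {1, 2}.

2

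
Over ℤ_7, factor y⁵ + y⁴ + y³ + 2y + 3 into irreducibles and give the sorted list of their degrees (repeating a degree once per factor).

1, 1, 1, 2

Write f(y) = y⁵ + y⁴ + y³ + 2y + 3.
Linear factors from roots: (y - 2), (y + 1).
Complete factorization: f(y) = (y + 1)·(y - 2)^2·(y² - 3y - 1).
Factor degrees with multiplicity: 1 + 1 + 1 + 2 = 5.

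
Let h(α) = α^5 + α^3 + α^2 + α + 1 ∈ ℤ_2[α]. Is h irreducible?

Check for roots in ℤ_2: h(0) = 1; h(1) = 1.
No roots, so no linear factors.
Monic irreducibles of degree 2 over GF(2): α^2 + α + 1.
None of them divide h (all give nonzero remainder).
No irreducible factor of degree ≤ 2 exists, so h is irreducible over GF(2).

Yes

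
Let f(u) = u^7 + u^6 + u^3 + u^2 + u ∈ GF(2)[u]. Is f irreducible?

Check for roots in GF(2): f(0) = 0 → root; f(1) = 1.
f(0) = 0, so (u) divides f(u); f is reducible.

No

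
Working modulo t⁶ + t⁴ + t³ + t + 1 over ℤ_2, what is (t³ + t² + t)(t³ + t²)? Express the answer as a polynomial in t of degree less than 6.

t^4 + t + 1

Multiply in ℤ_2[t]: (t³ + t² + t)·(t³ + t²) = t⁶ + t³.
Reduce using t⁶ ≡ t⁴ + t³ + t + 1 (mod t⁶ + t⁴ + t³ + t + 1).
Reduced: t⁴ + t + 1.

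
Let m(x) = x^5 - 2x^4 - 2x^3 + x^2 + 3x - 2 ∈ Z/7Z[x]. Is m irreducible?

Yes

Check for roots in Z/7Z: m(0) = 5; m(1) = 6; m(2) = 6; m(3) = 1; m(4) = 4; m(5) = 4; m(6) = 2.
No roots, so no linear factors.
Degree-2 irreducible divisors: test the 21 monic irreducibles of degree 2 over GF(7).
None of them divide m (all give nonzero remainder).
No irreducible factor of degree ≤ 2 exists, so m is irreducible over GF(7).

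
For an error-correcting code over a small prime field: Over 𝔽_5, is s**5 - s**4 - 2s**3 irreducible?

No

Write h(s) = s**5 - s**4 - 2s**3.
Check for roots in 𝔽_5: h(0) = 0 → root; h(1) = 3; h(2) = 0 → root; h(3) = 3; h(4) = 0 → root.
h(0) = 0, so (s) divides h(s); h is reducible.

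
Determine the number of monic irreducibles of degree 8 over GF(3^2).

5380020

The number of monic irreducibles of degree 8 over GF(9) is (1/8)·Σ_{d∣8} μ(8/d) 9^d.
Divisors of 8: 1, 2, 4, 8; μ(8/d) for each: 0, 0, -1, 1.
Σ = − 9^4 + 9^8 = 43040160.
N = 43040160/8 = 5380020.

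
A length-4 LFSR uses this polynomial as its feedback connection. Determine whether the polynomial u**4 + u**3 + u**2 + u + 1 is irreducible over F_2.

Yes

Write g(u) = u**4 + u**3 + u**2 + u + 1.
Check for roots in F_2: g(0) = 1; g(1) = 1.
No roots, so no linear factors.
Monic irreducibles of degree 2 over GF(2): u**2 + u + 1.
None of them divide g (all give nonzero remainder).
No irreducible factor of degree ≤ 2 exists, so g is irreducible over GF(2).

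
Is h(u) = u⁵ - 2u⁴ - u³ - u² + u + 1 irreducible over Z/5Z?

Yes

Check for roots in Z/5Z: h(0) = 1; h(1) = 4; h(2) = 1; h(3) = 4; h(4) = 2.
No roots, so no linear factors.
Degree-2 irreducible divisors: test the 10 monic irreducibles of degree 2 over GF(5).
None of them divide h (all give nonzero remainder).
No irreducible factor of degree ≤ 2 exists, so h is irreducible over GF(5).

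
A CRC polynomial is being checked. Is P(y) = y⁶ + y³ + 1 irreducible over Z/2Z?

Yes

Check for roots in Z/2Z: P(0) = 1; P(1) = 1.
No roots, so no linear factors.
Monic irreducibles of degree 2 over GF(2): y² + y + 1.
None of them divide P (all give nonzero remainder).
Monic irreducibles of degree 3 over GF(2): y³ + y + 1, y³ + y² + 1.
None of them divide P (all give nonzero remainder).
No irreducible factor of degree ≤ 3 exists, so P is irreducible over GF(2).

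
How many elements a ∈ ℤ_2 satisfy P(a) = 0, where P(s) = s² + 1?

1

Evaluate at each of the 2 elements of ℤ_2:
P(0) = 1; P(1) = 0 → root.
Roots: {1}.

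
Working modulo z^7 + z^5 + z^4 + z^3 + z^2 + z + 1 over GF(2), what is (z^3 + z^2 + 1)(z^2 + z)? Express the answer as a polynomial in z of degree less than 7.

Multiply in GF(2)[z]: (z^3 + z^2 + 1)·(z^2 + z) = z^5 + z^3 + z^2 + z.
Reduced: z^5 + z^3 + z^2 + z.

z^5 + z^3 + z^2 + z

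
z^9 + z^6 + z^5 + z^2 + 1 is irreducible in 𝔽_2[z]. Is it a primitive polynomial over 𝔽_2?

No

Write f(z) = z^9 + z^6 + z^5 + z^2 + 1.
|GF(2^9)^×| = 2^9 − 1 = 511. Prime factorization: 511 = 7·73.
f is primitive ⇔ z has order 511 in GF(2)[z]/(f), i.e. z^(511/q) ≠ 1 for each prime q | 511.
z^(73) mod f = 1
z^(7) mod f = z^7.
Since z^(73) = 1, the order of z divides 73 < 511; not primitive.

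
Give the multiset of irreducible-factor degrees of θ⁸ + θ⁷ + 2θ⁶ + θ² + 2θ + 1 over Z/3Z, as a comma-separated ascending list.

8

Write h(θ) = θ⁸ + θ⁷ + 2θ⁶ + θ² + 2θ + 1.
Roots in Z/3Z: h(0) = 1; h(1) = 2; h(2) = 2.
Complete factorization: h(θ) = (θ⁸ + θ⁷ + 2θ⁶ + θ² + 2θ + 1).
Factor degrees with multiplicity: 8 = 8.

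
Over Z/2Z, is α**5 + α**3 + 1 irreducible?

Write f(α) = α**5 + α**3 + 1.
Check for roots in Z/2Z: f(0) = 1; f(1) = 1.
No roots, so no linear factors.
Monic irreducibles of degree 2 over GF(2): α**2 + α + 1.
None of them divide f (all give nonzero remainder).
No irreducible factor of degree ≤ 2 exists, so f is irreducible over GF(2).

Yes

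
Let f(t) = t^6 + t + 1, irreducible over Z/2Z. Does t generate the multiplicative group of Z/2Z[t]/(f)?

|GF(2^6)^×| = 2^6 − 1 = 63. Prime factorization: 63 = 3^2·7.
f is primitive ⇔ t has order 63 in GF(2)[t]/(f), i.e. t^(63/q) ≠ 1 for each prime q | 63.
t^(21) mod f = t^5 + t^4 + t^3 + t + 1.
t^(9) mod f = t^4 + t^3.
None equal 1, so t has full order 63; f is primitive.

Yes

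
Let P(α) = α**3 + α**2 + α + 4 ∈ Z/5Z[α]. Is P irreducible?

Check for roots in Z/5Z: P(0) = 4; P(1) = 2; P(2) = 3; P(3) = 3; P(4) = 3.
No roots. A degree-3 polynomial over a field with no linear factor is irreducible.

Yes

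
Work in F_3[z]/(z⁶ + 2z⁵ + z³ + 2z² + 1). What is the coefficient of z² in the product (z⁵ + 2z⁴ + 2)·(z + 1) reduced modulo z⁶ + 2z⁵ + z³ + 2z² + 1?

Multiply in F_3[z]: (z⁵ + 2z⁴ + 2)·(z + 1) = z⁶ + 2z⁴ + 2z + 2.
Reduce using z⁶ ≡ z⁵ + 2z³ + z² + 2 (mod z⁶ + 2z⁵ + z³ + 2z² + 1).
Reduced: z⁵ + 2z⁴ + 2z³ + z² + 2z + 1.

1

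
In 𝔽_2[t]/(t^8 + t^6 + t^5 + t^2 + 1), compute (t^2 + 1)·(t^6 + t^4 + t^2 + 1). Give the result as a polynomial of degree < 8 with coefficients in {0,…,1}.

t^6 + t^5 + t^2

Multiply in 𝔽_2[t]: (t^2 + 1)·(t^6 + t^4 + t^2 + 1) = t^8 + 1.
Reduce using t^8 ≡ t^6 + t^5 + t^2 + 1 (mod t^8 + t^6 + t^5 + t^2 + 1).
Reduced: t^6 + t^5 + t^2.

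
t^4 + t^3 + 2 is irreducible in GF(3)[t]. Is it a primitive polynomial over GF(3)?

Yes

Write f(t) = t^4 + t^3 + 2.
|GF(3^4)^×| = 3^4 − 1 = 80. Prime factorization: 80 = 2^4·5.
f is primitive ⇔ t has order 80 in GF(3)[t]/(f), i.e. t^(80/q) ≠ 1 for each prime q | 80.
t^(40) mod f = 2.
t^(16) mod f = 2t^2 + 2t + 2.
None equal 1, so t has full order 80; f is primitive.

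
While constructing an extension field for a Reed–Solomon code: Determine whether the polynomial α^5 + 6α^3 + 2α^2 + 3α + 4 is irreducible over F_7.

Write g(α) = α^5 + 6α^3 + 2α^2 + 3α + 4.
Check for roots in F_7: g(0) = 4; g(1) = 2; g(2) = 0 → root; g(3) = 2; g(4) = 0 → root; g(5) = 3; g(6) = 3.
g(2) = 0, so (α − 2) divides g(α); g is reducible.

No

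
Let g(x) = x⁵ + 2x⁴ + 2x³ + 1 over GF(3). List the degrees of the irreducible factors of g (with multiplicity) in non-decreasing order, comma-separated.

1, 1, 1, 2

Roots in GF(3): g(0) = 1; g(1) = 0 → root; g(2) = 0 → root.
Linear factors from roots: (x + 2), (x + 1).
Complete factorization: g(x) = (x + 2)·(x + 1)^2·(x² + x + 2).
Factor degrees with multiplicity: 1 + 1 + 1 + 2 = 5.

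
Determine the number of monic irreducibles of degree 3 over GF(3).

Gauss's count: N_{3}(3) = (1/3) Σ_{d|3} μ(3/d)·3^d.
Divisors of 3: 1, 3; μ(3/d) for each: -1, 1.
Σ = − 3^1 + 3^3 = 24.
N = 24/3 = 8.

8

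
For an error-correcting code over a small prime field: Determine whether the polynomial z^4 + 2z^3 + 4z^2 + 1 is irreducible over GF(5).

Yes

Write f(z) = z^4 + 2z^3 + 4z^2 + 1.
Check for roots in GF(5): f(0) = 1; f(1) = 3; f(2) = 4; f(3) = 2; f(4) = 4.
No roots, so no linear factors.
Degree-2 irreducible divisors: test the 10 monic irreducibles of degree 2 over GF(5).
None of them divide f (all give nonzero remainder).
No irreducible factor of degree ≤ 2 exists, so f is irreducible over GF(5).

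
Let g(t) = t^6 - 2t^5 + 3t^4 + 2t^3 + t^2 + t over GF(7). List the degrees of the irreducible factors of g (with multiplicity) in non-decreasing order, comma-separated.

Linear factors from roots: (t), (t - 2).
Complete factorization: g(t) = (t)·(t - 2)·(t^2 + 2t - 2)·(t^2 - 2t + 2).
Factor degrees with multiplicity: 1 + 1 + 2 + 2 = 6.

1, 1, 2, 2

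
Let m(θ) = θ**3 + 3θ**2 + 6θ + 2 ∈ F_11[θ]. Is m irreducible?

Yes

Check each element of F_11 for a root: m(0)=2, m(1)=1, m(2)=1, m(3)=8, m(4)=6, m(5)=1, m(6)=10, m(7)=6, m(8)=6, m(9)=5, m(10)=9.
No roots. A degree-3 polynomial over a field with no linear factor is irreducible.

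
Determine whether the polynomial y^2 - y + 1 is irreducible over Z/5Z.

Write P(y) = y^2 - y + 1.
Check for roots in Z/5Z: P(0) = 1; P(1) = 1; P(2) = 3; P(3) = 2; P(4) = 3.
No roots. A degree-2 polynomial over a field with no linear factor is irreducible.

Yes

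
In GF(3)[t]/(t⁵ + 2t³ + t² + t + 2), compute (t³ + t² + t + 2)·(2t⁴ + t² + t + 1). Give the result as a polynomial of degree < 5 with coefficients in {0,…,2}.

t^3 + 2t^2 + 1

Multiply in GF(3)[t]: (t³ + t² + t + 2)·(2t⁴ + t² + t + 1) = 2t⁷ + 2t⁶ + t² + 2.
Reduce using t⁵ ≡ t³ + 2t² + 2t + 1 (mod t⁵ + 2t³ + t² + t + 2).
Reduced: t³ + 2t² + 1.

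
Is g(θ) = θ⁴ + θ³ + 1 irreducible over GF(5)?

Check for roots in GF(5): g(0) = 1; g(1) = 3; g(2) = 0 → root; g(3) = 4; g(4) = 1.
g(2) = 0, so (θ − 2) divides g(θ); g is reducible.

No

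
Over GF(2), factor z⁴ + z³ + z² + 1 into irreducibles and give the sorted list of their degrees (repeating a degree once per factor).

Write f(z) = z⁴ + z³ + z² + 1.
Roots in GF(2): f(0) = 1; f(1) = 0 → root.
Linear factors from roots: (z + 1).
Complete factorization: f(z) = (z + 1)·(z³ + z + 1).
Factor degrees with multiplicity: 1 + 3 = 4.

1, 3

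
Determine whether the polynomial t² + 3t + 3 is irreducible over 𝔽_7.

No

Write f(t) = t² + 3t + 3.
Check for roots in 𝔽_7: f(0) = 3; f(1) = 0 → root; f(2) = 6; f(3) = 0 → root; f(4) = 3; f(5) = 1; f(6) = 1.
f(1) = 0, so (t − 1) divides f(t); f is reducible.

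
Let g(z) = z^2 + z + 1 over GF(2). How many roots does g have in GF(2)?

0

Evaluate at each of the 2 elements of GF(2):
g(0) = 1; g(1) = 1.
No element is a root.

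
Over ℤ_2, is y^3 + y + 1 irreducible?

Write P(y) = y^3 + y + 1.
Check for roots in ℤ_2: P(0) = 1; P(1) = 1.
No roots. A degree-3 polynomial over a field with no linear factor is irreducible.

Yes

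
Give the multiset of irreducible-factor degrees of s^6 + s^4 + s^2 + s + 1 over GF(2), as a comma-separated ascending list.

6

Write f(s) = s^6 + s^4 + s^2 + s + 1.
Roots in GF(2): f(0) = 1; f(1) = 1.
Complete factorization: f(s) = (s^6 + s^4 + s^2 + s + 1).
Factor degrees with multiplicity: 6 = 6.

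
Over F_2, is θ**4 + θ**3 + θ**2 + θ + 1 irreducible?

Yes

Write h(θ) = θ**4 + θ**3 + θ**2 + θ + 1.
Check for roots in F_2: h(0) = 1; h(1) = 1.
No roots, so no linear factors.
Monic irreducibles of degree 2 over GF(2): θ**2 + θ + 1.
None of them divide h (all give nonzero remainder).
No irreducible factor of degree ≤ 2 exists, so h is irreducible over GF(2).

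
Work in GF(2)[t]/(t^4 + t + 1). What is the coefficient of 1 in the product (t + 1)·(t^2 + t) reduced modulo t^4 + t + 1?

0

Multiply in GF(2)[t]: (t + 1)·(t^2 + t) = t^3 + t.
Reduced: t^3 + t.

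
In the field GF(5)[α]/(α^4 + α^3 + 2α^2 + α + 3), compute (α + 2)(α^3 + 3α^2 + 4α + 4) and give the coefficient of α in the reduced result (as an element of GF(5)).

1

Multiply in GF(5)[α]: (α + 2)·(α^3 + 3α^2 + 4α + 4) = α^4 + 2α + 3.
Reduce using α^4 ≡ 4α^3 + 3α^2 + 4α + 2 (mod α^4 + α^3 + 2α^2 + α + 3).
Reduced: 4α^3 + 3α^2 + α.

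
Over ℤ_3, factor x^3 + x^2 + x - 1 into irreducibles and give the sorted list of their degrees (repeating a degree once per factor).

Write h(x) = x^3 + x^2 + x - 1.
Roots in ℤ_3: h(0) = 2; h(1) = 2; h(2) = 1.
Complete factorization: h(x) = (x^3 + x^2 + x - 1).
Factor degrees with multiplicity: 3 = 3.

3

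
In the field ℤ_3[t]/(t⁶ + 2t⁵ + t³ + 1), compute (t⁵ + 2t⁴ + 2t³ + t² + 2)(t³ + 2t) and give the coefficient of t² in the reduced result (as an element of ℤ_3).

Multiply in ℤ_3[t]: (t⁵ + 2t⁴ + 2t³ + t² + 2)·(t³ + 2t) = t⁸ + 2t⁷ + t⁶ + 2t⁵ + t⁴ + t³ + t.
Reduce using t⁶ ≡ t⁵ + 2t³ + 2 (mod t⁶ + 2t⁵ + t³ + 1).
Reduced: 2t⁵ + t⁴ + 2t² + t + 2.

2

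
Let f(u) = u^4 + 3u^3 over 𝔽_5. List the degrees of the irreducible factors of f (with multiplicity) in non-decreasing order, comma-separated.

Roots in 𝔽_5: f(0) = 0 → root; f(1) = 4; f(2) = 0 → root; f(3) = 2; f(4) = 3.
Linear factors from roots: (u), (u + 3).
Complete factorization: f(u) = (u + 3)·(u)^3.
Factor degrees with multiplicity: 1 + 1 + 1 + 1 = 4.

1, 1, 1, 1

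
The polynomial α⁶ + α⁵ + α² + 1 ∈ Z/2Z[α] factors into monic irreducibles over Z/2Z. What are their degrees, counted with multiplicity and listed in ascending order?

1, 2, 3

Write g(α) = α⁶ + α⁵ + α² + 1.
Roots in Z/2Z: g(0) = 1; g(1) = 0 → root.
Linear factors from roots: (α + 1).
Complete factorization: g(α) = (α + 1)·(α² + α + 1)·(α³ + α² + 1).
Factor degrees with multiplicity: 1 + 2 + 3 = 6.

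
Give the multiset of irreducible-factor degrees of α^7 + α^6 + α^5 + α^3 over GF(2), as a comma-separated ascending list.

Write h(α) = α^7 + α^6 + α^5 + α^3.
Roots in GF(2): h(0) = 0 → root; h(1) = 0 → root.
Linear factors from roots: (α), (α + 1).
Complete factorization: h(α) = (α + 1)·(α)^3·(α^3 + α + 1).
Factor degrees with multiplicity: 1 + 1 + 1 + 1 + 3 = 7.

1, 1, 1, 1, 3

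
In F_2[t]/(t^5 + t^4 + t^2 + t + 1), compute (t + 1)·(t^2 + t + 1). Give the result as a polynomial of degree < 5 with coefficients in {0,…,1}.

t^3 + 1

Multiply in F_2[t]: (t + 1)·(t^2 + t + 1) = t^3 + 1.
Reduced: t^3 + 1.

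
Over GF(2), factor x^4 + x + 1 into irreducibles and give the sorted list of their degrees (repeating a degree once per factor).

4

Write h(x) = x^4 + x + 1.
Roots in GF(2): h(0) = 1; h(1) = 1.
Complete factorization: h(x) = (x^4 + x + 1).
Factor degrees with multiplicity: 4 = 4.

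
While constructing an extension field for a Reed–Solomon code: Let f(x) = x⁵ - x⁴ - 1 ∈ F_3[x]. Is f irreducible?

Check for roots in F_3: f(0) = 2; f(1) = 2; f(2) = 0 → root.
f(2) = 0, so (x − 2) divides f(x); f is reducible.

No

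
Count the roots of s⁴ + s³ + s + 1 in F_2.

Write P(s) = s⁴ + s³ + s + 1.
Evaluate at each of the 2 elements of F_2:
P(0) = 1; P(1) = 0 → root.
Roots: {1}.

1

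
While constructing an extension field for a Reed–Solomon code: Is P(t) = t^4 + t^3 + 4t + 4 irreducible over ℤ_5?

No

Check for roots in ℤ_5: P(0) = 4; P(1) = 0 → root; P(2) = 1; P(3) = 4; P(4) = 0 → root.
P(1) = 0, so (t − 1) divides P(t); P is reducible.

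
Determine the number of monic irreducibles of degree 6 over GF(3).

116

x^(3^6) − x is the product of all monic irreducibles of degree dividing 6; Möbius inversion gives N = (1/6) Σ μ(6/d)·3^d.
Divisors of 6: 1, 2, 3, 6; μ(6/d) for each: 1, -1, -1, 1.
Σ = 3^1 − 3^2 − 3^3 + 3^6 = 696.
N = 696/6 = 116.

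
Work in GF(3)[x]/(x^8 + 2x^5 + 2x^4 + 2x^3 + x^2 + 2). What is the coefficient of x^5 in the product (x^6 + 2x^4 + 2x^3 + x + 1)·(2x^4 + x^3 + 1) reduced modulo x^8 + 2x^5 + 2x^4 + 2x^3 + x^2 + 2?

0

Multiply in GF(3)[x]: (x^6 + 2x^4 + 2x^3 + x + 1)·(2x^4 + x^3 + 1) = 2x^10 + x^9 + x^8 + 2x^5 + 2x^4 + x + 1.
Reduce using x^8 ≡ x^5 + x^4 + x^3 + 2x^2 + 1 (mod x^8 + 2x^5 + 2x^4 + 2x^3 + x^2 + 2).
Reduced: 2x^7 + 2x^4 + x^2 + 2x + 2.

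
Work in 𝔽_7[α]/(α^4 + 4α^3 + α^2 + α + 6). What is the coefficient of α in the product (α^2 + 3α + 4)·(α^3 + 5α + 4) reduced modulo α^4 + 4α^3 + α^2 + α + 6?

6

Multiply in 𝔽_7[α]: (α^2 + 3α + 4)·(α^3 + 5α + 4) = α^5 + 3α^4 + 2α^3 + 5α^2 + 4α + 2.
Reduce using α^4 ≡ 3α^3 + 6α^2 + 6α + 1 (mod α^4 + 4α^3 + α^2 + α + 6).
Reduced: 5α^3 + 5α^2 + 6α + 1.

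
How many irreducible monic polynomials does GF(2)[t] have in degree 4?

3

The number of monic irreducibles of degree 4 over GF(2) is (1/4)·Σ_{d∣4} μ(4/d) 2^d.
Divisors of 4: 1, 2, 4; μ(4/d) for each: 0, -1, 1.
Σ = − 2^2 + 2^4 = 12.
N = 12/4 = 3.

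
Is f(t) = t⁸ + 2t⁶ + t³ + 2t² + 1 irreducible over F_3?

Check for roots in F_3: f(0) = 1; f(1) = 1; f(2) = 2.
No roots, so no linear factors.
Monic irreducibles of degree 2 over GF(3): t² + 1, t² + t + 2, t² + 2t + 2.
None of them divide f (all give nonzero remainder).
Degree-3 irreducible divisors: test the 8 monic irreducibles of degree 3 over GF(3).
None of them divide f (all give nonzero remainder).
Degree-4 irreducible divisors: test the 18 monic irreducibles of degree 4 over GF(3).
None of them divide f (all give nonzero remainder).
No irreducible factor of degree ≤ 4 exists, so f is irreducible over GF(3).

Yes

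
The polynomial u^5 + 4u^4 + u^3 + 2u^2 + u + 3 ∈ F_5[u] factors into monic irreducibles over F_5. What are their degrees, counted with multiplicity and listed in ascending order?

5

Write h(u) = u^5 + 4u^4 + u^3 + 2u^2 + u + 3.
Roots in F_5: h(0) = 3; h(1) = 2; h(2) = 2; h(3) = 3; h(4) = 1.
Complete factorization: h(u) = (u^5 + 4u^4 + u^3 + 2u^2 + u + 3).
Factor degrees with multiplicity: 5 = 5.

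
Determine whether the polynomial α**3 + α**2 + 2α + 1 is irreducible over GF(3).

Write g(α) = α**3 + α**2 + 2α + 1.
Check for roots in GF(3): g(0) = 1; g(1) = 2; g(2) = 2.
No roots. A degree-3 polynomial over a field with no linear factor is irreducible.

Yes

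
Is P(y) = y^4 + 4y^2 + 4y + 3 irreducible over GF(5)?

Yes

Check for roots in GF(5): P(0) = 3; P(1) = 2; P(2) = 3; P(3) = 2; P(4) = 4.
No roots, so no linear factors.
Degree-2 irreducible divisors: test the 10 monic irreducibles of degree 2 over GF(5).
None of them divide P (all give nonzero remainder).
No irreducible factor of degree ≤ 2 exists, so P is irreducible over GF(5).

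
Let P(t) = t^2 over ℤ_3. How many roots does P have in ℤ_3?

Evaluate at each of the 3 elements of ℤ_3:
P(0) = 0 → root; P(1) = 1; P(2) = 1.
Roots: {0}.

1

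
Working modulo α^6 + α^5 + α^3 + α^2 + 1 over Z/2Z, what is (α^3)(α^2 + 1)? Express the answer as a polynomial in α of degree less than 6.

α^5 + α^3

Multiply in Z/2Z[α]: (α^3)·(α^2 + 1) = α^5 + α^3.
Reduced: α^5 + α^3.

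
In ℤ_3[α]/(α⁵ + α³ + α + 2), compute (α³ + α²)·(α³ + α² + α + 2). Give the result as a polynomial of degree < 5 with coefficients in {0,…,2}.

Multiply in ℤ_3[α]: (α³ + α²)·(α³ + α² + α + 2) = α⁶ + 2α⁵ + 2α⁴ + 2α².
Reduce using α⁵ ≡ 2α³ + 2α + 1 (mod α⁵ + α³ + α + 2).
Reduced: α⁴ + α³ + α² + 2α + 2.

α^4 + α^3 + α^2 + 2α + 2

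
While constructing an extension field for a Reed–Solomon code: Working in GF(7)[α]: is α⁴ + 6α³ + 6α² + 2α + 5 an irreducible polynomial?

Write h(α) = α⁴ + 6α³ + 6α² + 2α + 5.
Check for roots in GF(7): h(0) = 5; h(1) = 6; h(2) = 6; h(3) = 0 → root; h(4) = 0 → root; h(5) = 0 → root; h(6) = 4.
h(3) = 0, so (α − 3) divides h(α); h is reducible.

No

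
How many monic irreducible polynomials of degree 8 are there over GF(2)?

30

By the necklace-counting formula, N_2(8) = (1/8) Σ_{d|8} μ(8/d)·2^d.
Divisors of 8: 1, 2, 4, 8; μ(8/d) for each: 0, 0, -1, 1.
Σ = − 2^4 + 2^8 = 240.
N = 240/8 = 30.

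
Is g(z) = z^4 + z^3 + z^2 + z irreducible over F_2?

Check for roots in F_2: g(0) = 0 → root; g(1) = 0 → root.
g(0) = 0, so (z) divides g(z); g is reducible.

No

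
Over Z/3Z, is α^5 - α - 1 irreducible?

Write g(α) = α^5 - α - 1.
Check for roots in Z/3Z: g(0) = 2; g(1) = 2; g(2) = 2.
No roots, so no linear factors.
Monic irreducibles of degree 2 over GF(3): α^2 + 1, α^2 + α - 1, α^2 - α - 1.
None of them divide g (all give nonzero remainder).
No irreducible factor of degree ≤ 2 exists, so g is irreducible over GF(3).

Yes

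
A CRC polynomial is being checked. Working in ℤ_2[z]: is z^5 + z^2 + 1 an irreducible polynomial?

Write P(z) = z^5 + z^2 + 1.
Check for roots in ℤ_2: P(0) = 1; P(1) = 1.
No roots, so no linear factors.
Monic irreducibles of degree 2 over GF(2): z^2 + z + 1.
None of them divide P (all give nonzero remainder).
No irreducible factor of degree ≤ 2 exists, so P is irreducible over GF(2).

Yes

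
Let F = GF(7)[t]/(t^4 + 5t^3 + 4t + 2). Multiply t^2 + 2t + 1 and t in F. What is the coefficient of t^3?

1

Multiply in GF(7)[t]: (t^2 + 2t + 1)·(t) = t^3 + 2t^2 + t.
Reduced: t^3 + 2t^2 + t.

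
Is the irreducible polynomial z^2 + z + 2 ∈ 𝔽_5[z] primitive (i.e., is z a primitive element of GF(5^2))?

Write f(z) = z^2 + z + 2.
|GF(5^2)^×| = 5^2 − 1 = 24. Prime factorization: 24 = 2^3·3.
f is primitive ⇔ z has order 24 in GF(5)[z]/(f), i.e. z^(24/q) ≠ 1 for each prime q | 24.
z^(12) mod f = 4.
z^(8) mod f = 3z + 1.
None equal 1, so z has full order 24; f is primitive.

Yes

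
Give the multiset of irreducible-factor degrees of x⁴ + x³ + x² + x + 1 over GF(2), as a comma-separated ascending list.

Write g(x) = x⁴ + x³ + x² + x + 1.
Roots in GF(2): g(0) = 1; g(1) = 1.
Complete factorization: g(x) = (x⁴ + x³ + x² + x + 1).
Factor degrees with multiplicity: 4 = 4.

4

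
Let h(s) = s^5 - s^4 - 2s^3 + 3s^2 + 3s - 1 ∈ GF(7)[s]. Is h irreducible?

Check for roots in GF(7): h(0) = 6; h(1) = 3; h(2) = 3; h(3) = 3; h(4) = 6; h(5) = 1; h(6) = 6.
No roots, so no linear factors.
Degree-2 irreducible divisors: test the 21 monic irreducibles of degree 2 over GF(7).
None of them divide h (all give nonzero remainder).
No irreducible factor of degree ≤ 2 exists, so h is irreducible over GF(7).

Yes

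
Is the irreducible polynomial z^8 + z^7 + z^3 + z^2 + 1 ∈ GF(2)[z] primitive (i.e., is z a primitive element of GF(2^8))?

Yes

Write f(z) = z^8 + z^7 + z^3 + z^2 + 1.
|GF(2^8)^×| = 2^8 − 1 = 255. Prime factorization: 255 = 3·5·17.
f is primitive ⇔ z has order 255 in GF(2)[z]/(f), i.e. z^(255/q) ≠ 1 for each prime q | 255.
z^(85) mod f = z^6 + z^3 + z^2 + z.
z^(51) mod f = z^5 + z^4 + z^2 + 1.
z^(15) mod f = z^7 + z^6 + z^4 + z^3.
None equal 1, so z has full order 255; f is primitive.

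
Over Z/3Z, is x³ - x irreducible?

Write h(x) = x³ - x.
Check for roots in Z/3Z: h(0) = 0 → root; h(1) = 0 → root; h(2) = 0 → root.
h(0) = 0, so (x) divides h(x); h is reducible.

No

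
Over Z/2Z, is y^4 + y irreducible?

Write f(y) = y^4 + y.
Check for roots in Z/2Z: f(0) = 0 → root; f(1) = 0 → root.
f(0) = 0, so (y) divides f(y); f is reducible.

No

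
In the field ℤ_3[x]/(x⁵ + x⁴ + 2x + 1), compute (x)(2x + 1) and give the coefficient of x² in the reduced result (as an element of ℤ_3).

Multiply in ℤ_3[x]: (x)·(2x + 1) = 2x² + x.
Reduced: 2x² + x.

2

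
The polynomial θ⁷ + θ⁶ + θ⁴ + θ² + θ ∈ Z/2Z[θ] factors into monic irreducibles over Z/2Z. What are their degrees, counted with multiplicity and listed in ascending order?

1, 2, 2, 2

Write f(θ) = θ⁷ + θ⁶ + θ⁴ + θ² + θ.
Roots in Z/2Z: f(0) = 0 → root; f(1) = 1.
Linear factors from roots: (θ).
Complete factorization: f(θ) = (θ)·(θ² + θ + 1)^3.
Factor degrees with multiplicity: 1 + 2 + 2 + 2 = 7.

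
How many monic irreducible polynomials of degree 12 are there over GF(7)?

The number of monic irreducibles of degree 12 over GF(7) is (1/12)·Σ_{d∣12} μ(12/d) 7^d.
Divisors of 12: 1, 2, 3, 4, 6, 12; μ(12/d) for each: 0, 1, 0, -1, -1, 1.
Σ = 7^2 − 7^4 − 7^6 + 7^12 = 13841167200.
N = 13841167200/12 = 1153430600.

1153430600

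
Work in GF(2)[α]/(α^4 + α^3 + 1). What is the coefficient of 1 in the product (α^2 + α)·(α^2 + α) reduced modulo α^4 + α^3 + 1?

Multiply in GF(2)[α]: (α^2 + α)·(α^2 + α) = α^4 + α^2.
Reduce using α^4 ≡ α^3 + 1 (mod α^4 + α^3 + 1).
Reduced: α^3 + α^2 + 1.

1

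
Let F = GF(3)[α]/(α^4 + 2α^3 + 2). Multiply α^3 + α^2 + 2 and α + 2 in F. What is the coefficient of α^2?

2

Multiply in GF(3)[α]: (α^3 + α^2 + 2)·(α + 2) = α^4 + 2α^2 + 2α + 1.
Reduce using α^4 ≡ α^3 + 1 (mod α^4 + 2α^3 + 2).
Reduced: α^3 + 2α^2 + 2α + 2.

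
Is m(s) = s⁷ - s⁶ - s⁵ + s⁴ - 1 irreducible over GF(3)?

Yes

Check for roots in GF(3): m(0) = 2; m(1) = 2; m(2) = 2.
No roots, so no linear factors.
Monic irreducibles of degree 2 over GF(3): s² + 1, s² + s - 1, s² - s - 1.
None of them divide m (all give nonzero remainder).
Degree-3 irreducible divisors: test the 8 monic irreducibles of degree 3 over GF(3).
None of them divide m (all give nonzero remainder).
No irreducible factor of degree ≤ 3 exists, so m is irreducible over GF(3).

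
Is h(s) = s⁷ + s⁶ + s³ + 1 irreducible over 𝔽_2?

Check for roots in 𝔽_2: h(0) = 1; h(1) = 0 → root.
h(1) = 0, so (s − 1) divides h(s); h is reducible.

No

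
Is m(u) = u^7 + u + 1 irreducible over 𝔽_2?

Yes

Check for roots in 𝔽_2: m(0) = 1; m(1) = 1.
No roots, so no linear factors.
Monic irreducibles of degree 2 over GF(2): u^2 + u + 1.
None of them divide m (all give nonzero remainder).
Monic irreducibles of degree 3 over GF(2): u^3 + u + 1, u^3 + u^2 + 1.
None of them divide m (all give nonzero remainder).
No irreducible factor of degree ≤ 3 exists, so m is irreducible over GF(2).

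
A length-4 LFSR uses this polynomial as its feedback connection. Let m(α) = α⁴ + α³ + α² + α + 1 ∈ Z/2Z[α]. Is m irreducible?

Yes

Check for roots in Z/2Z: m(0) = 1; m(1) = 1.
No roots, so no linear factors.
Monic irreducibles of degree 2 over GF(2): α² + α + 1.
None of them divide m (all give nonzero remainder).
No irreducible factor of degree ≤ 2 exists, so m is irreducible over GF(2).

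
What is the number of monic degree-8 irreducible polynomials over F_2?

The number of monic irreducibles of degree 8 over GF(2) is (1/8)·Σ_{d∣8} μ(8/d) 2^d.
Divisors of 8: 1, 2, 4, 8; μ(8/d) for each: 0, 0, -1, 1.
Σ = − 2^4 + 2^8 = 240.
N = 240/8 = 30.

30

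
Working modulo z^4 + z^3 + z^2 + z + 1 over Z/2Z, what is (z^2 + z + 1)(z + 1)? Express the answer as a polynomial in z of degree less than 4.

z^3 + 1

Multiply in Z/2Z[z]: (z^2 + z + 1)·(z + 1) = z^3 + 1.
Reduced: z^3 + 1.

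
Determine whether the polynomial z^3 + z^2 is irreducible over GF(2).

Write f(z) = z^3 + z^2.
Check for roots in GF(2): f(0) = 0 → root; f(1) = 0 → root.
f(0) = 0, so (z) divides f(z); f is reducible.

No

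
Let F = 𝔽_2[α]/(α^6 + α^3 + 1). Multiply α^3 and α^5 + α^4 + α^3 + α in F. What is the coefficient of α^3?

Multiply in 𝔽_2[α]: (α^3)·(α^5 + α^4 + α^3 + α) = α^8 + α^7 + α^6 + α^4.
Reduce using α^6 ≡ α^3 + 1 (mod α^6 + α^3 + 1).
Reduced: α^5 + α^3 + α^2 + α + 1.

1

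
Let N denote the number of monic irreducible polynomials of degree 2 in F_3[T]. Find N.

3

x^(3^2) − x is the product of all monic irreducibles of degree dividing 2; Möbius inversion gives N = (1/2) Σ μ(2/d)·3^d.
Divisors of 2: 1, 2; μ(2/d) for each: -1, 1.
Σ = − 3^1 + 3^2 = 6.
N = 6/2 = 3.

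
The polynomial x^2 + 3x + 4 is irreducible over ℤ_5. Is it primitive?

Write f(x) = x^2 + 3x + 4.
|GF(5^2)^×| = 5^2 − 1 = 24. Prime factorization: 24 = 2^3·3.
f is primitive ⇔ x has order 24 in GF(5)[x]/(f), i.e. x^(24/q) ≠ 1 for each prime q | 24.
x^(12) mod f = 1
x^(8) mod f = 3x + 4.
Since x^(12) = 1, the order of x divides 12 < 24; not primitive.

No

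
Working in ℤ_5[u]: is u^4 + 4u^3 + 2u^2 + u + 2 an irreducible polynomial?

No

Write m(u) = u^4 + 4u^3 + 2u^2 + u + 2.
Check for roots in ℤ_5: m(0) = 2; m(1) = 0 → root; m(2) = 0 → root; m(3) = 2; m(4) = 0 → root.
m(1) = 0, so (u − 1) divides m(u); m is reducible.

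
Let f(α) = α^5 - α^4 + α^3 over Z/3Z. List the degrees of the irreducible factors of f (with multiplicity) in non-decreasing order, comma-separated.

1, 1, 1, 1, 1

Roots in Z/3Z: f(0) = 0 → root; f(1) = 1; f(2) = 0 → root.
Linear factors from roots: (α), (α + 1).
Complete factorization: f(α) = (α + 1)^2·(α)^3.
Factor degrees with multiplicity: 1 + 1 + 1 + 1 + 1 = 5.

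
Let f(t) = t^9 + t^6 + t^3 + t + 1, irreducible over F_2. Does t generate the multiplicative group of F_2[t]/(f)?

No

|GF(2^9)^×| = 2^9 − 1 = 511. Prime factorization: 511 = 7·73.
f is primitive ⇔ t has order 511 in GF(2)[t]/(f), i.e. t^(511/q) ≠ 1 for each prime q | 511.
t^(73) mod f = 1
t^(7) mod f = t^7.
Since t^(73) = 1, the order of t divides 73 < 511; not primitive.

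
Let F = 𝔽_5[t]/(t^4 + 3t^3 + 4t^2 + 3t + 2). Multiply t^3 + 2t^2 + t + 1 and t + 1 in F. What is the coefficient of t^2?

4

Multiply in 𝔽_5[t]: (t^3 + 2t^2 + t + 1)·(t + 1) = t^4 + 3t^3 + 3t^2 + 2t + 1.
Reduce using t^4 ≡ 2t^3 + t^2 + 2t + 3 (mod t^4 + 3t^3 + 4t^2 + 3t + 2).
Reduced: 4t^2 + 4t + 4.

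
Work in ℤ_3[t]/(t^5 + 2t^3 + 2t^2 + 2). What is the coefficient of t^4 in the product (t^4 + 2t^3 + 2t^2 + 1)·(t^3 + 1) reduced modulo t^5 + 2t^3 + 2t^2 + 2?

Multiply in ℤ_3[t]: (t^4 + 2t^3 + 2t^2 + 1)·(t^3 + 1) = t^7 + 2t^6 + 2t^5 + t^4 + 2t^2 + 1.
Reduce using t^5 ≡ t^3 + t^2 + 1 (mod t^5 + 2t^3 + 2t^2 + 2).
Reduced: t^4 + 2t^3 + 2t + 1.

1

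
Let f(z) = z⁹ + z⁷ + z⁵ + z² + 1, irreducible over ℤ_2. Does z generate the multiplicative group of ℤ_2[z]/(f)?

Yes

|GF(2^9)^×| = 2^9 − 1 = 511. Prime factorization: 511 = 7·73.
f is primitive ⇔ z has order 511 in GF(2)[z]/(f), i.e. z^(511/q) ≠ 1 for each prime q | 511.
z^(73) mod f = z⁸ + z⁷ + z⁶ + z⁵ + z³ + z.
z^(7) mod f = z⁷.
None equal 1, so z has full order 511; f is primitive.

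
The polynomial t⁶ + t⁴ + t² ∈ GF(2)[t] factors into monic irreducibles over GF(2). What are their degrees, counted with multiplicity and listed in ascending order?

1, 1, 2, 2

Write g(t) = t⁶ + t⁴ + t².
Roots in GF(2): g(0) = 0 → root; g(1) = 1.
Linear factors from roots: (t).
Complete factorization: g(t) = (t)^2·(t² + t + 1)^2.
Factor degrees with multiplicity: 1 + 1 + 2 + 2 = 6.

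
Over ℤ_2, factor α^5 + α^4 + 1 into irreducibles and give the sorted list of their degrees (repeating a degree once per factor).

Write g(α) = α^5 + α^4 + 1.
Roots in ℤ_2: g(0) = 1; g(1) = 1.
Complete factorization: g(α) = (α^2 + α + 1)·(α^3 + α + 1).
Factor degrees with multiplicity: 2 + 3 = 5.

2, 3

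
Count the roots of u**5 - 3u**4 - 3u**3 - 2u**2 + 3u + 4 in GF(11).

Write P(u) = u**5 - 3u**4 - 3u**3 - 2u**2 + 3u + 4.
Evaluate at each of the 11 elements of GF(11):
P(0) = 4; P(1) = 0 → root; P(2) = 6; P(3) = 2; P(4) = 4; P(5) = 8; P(6) = 0 → root; P(7) = 10; P(8) = 1; P(9) = 0 → root; P(10) = 9.
Roots: {1, 6, 9}.

3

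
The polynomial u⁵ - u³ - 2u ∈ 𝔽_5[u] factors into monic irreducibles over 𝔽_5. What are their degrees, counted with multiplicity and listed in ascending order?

1, 1, 1, 2

Write f(u) = u⁵ - u³ - 2u.
Roots in 𝔽_5: f(0) = 0 → root; f(1) = 3; f(2) = 0 → root; f(3) = 0 → root; f(4) = 2.
Linear factors from roots: (u), (u - 2), (u + 2).
Complete factorization: f(u) = (u)·(u + 2)·(u - 2)·(u² - 2).
Factor degrees with multiplicity: 1 + 1 + 1 + 2 = 5.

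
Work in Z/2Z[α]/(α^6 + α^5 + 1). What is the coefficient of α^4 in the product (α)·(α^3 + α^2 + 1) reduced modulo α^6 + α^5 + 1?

1

Multiply in Z/2Z[α]: (α)·(α^3 + α^2 + 1) = α^4 + α^3 + α.
Reduced: α^4 + α^3 + α.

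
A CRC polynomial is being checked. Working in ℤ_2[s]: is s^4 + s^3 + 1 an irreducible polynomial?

Yes

Write h(s) = s^4 + s^3 + 1.
Check for roots in ℤ_2: h(0) = 1; h(1) = 1.
No roots, so no linear factors.
Monic irreducibles of degree 2 over GF(2): s^2 + s + 1.
None of them divide h (all give nonzero remainder).
No irreducible factor of degree ≤ 2 exists, so h is irreducible over GF(2).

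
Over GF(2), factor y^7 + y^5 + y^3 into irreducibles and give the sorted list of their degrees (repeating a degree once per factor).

Write f(y) = y^7 + y^5 + y^3.
Roots in GF(2): f(0) = 0 → root; f(1) = 1.
Linear factors from roots: (y).
Complete factorization: f(y) = (y)^3·(y^2 + y + 1)^2.
Factor degrees with multiplicity: 1 + 1 + 1 + 2 + 2 = 7.

1, 1, 1, 2, 2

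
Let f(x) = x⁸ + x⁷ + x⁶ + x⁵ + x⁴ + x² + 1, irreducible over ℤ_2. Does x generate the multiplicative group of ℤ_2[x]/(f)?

Yes

|GF(2^8)^×| = 2^8 − 1 = 255. Prime factorization: 255 = 3·5·17.
f is primitive ⇔ x has order 255 in GF(2)[x]/(f), i.e. x^(255/q) ≠ 1 for each prime q | 255.
x^(85) mod f = x⁶ + x⁴ + x³ + x² + 1.
x^(51) mod f = x⁶ + x⁵ + x⁴ + x³ + x.
x^(15) mod f = x⁴ + x².
None equal 1, so x has full order 255; f is primitive.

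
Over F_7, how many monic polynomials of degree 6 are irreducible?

19544

Gauss's count: N_{7}(6) = (1/6) Σ_{d|6} μ(6/d)·7^d.
Divisors of 6: 1, 2, 3, 6; μ(6/d) for each: 1, -1, -1, 1.
Σ = 7^1 − 7^2 − 7^3 + 7^6 = 117264.
N = 117264/6 = 19544.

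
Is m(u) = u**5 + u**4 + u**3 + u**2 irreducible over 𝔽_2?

Check for roots in 𝔽_2: m(0) = 0 → root; m(1) = 0 → root.
m(0) = 0, so (u) divides m(u); m is reducible.

No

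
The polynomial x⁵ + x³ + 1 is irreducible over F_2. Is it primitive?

Write f(x) = x⁵ + x³ + 1.
|GF(2^5)^×| = 2^5 − 1 = 31. Prime factorization: 31 = 31.
f is primitive ⇔ x has order 31 in GF(2)[x]/(f), i.e. x^(31/q) ≠ 1 for each prime q | 31.
x^(1) mod f = x.
None equal 1, so x has full order 31; f is primitive.

Yes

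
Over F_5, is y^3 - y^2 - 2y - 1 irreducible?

Yes

Write m(y) = y^3 - y^2 - 2y - 1.
Check for roots in F_5: m(0) = 4; m(1) = 2; m(2) = 4; m(3) = 1; m(4) = 4.
No roots. A degree-3 polynomial over a field with no linear factor is irreducible.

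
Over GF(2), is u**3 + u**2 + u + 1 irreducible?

Write P(u) = u**3 + u**2 + u + 1.
Check for roots in GF(2): P(0) = 1; P(1) = 0 → root.
P(1) = 0, so (u − 1) divides P(u); P is reducible.

No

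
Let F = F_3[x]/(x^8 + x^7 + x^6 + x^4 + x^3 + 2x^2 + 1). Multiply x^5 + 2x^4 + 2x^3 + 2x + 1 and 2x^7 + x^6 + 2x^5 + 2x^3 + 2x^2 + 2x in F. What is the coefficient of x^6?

Multiply in F_3[x]: (x^5 + 2x^4 + 2x^3 + 2x + 1)·(2x^7 + x^6 + 2x^5 + 2x^3 + 2x^2 + 2x) = 2x^12 + 2x^11 + 2x^10 + x^8 + x^7 + x^5 + 2x^4 + 2x.
Reduce using x^8 ≡ 2x^7 + 2x^6 + 2x^4 + 2x^3 + x^2 + 2 (mod x^8 + x^7 + x^6 + x^4 + x^3 + 2x^2 + 1).
Reduced: x^5 + x^4 + x^3 + 2x^2 + 2x + 1.

0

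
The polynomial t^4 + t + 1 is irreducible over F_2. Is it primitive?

Write f(t) = t^4 + t + 1.
|GF(2^4)^×| = 2^4 − 1 = 15. Prime factorization: 15 = 3·5.
f is primitive ⇔ t has order 15 in GF(2)[t]/(f), i.e. t^(15/q) ≠ 1 for each prime q | 15.
t^(5) mod f = t^2 + t.
t^(3) mod f = t^3.
None equal 1, so t has full order 15; f is primitive.

Yes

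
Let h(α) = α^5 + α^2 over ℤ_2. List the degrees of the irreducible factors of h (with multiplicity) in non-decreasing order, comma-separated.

1, 1, 1, 2

Roots in ℤ_2: h(0) = 0 → root; h(1) = 0 → root.
Linear factors from roots: (α), (α + 1).
Complete factorization: h(α) = (α + 1)·(α)^2·(α^2 + α + 1).
Factor degrees with multiplicity: 1 + 1 + 1 + 2 = 5.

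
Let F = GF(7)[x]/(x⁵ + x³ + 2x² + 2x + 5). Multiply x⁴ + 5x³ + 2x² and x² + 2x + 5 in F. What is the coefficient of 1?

0

Multiply in GF(7)[x]: (x⁴ + 5x³ + 2x²)·(x² + 2x + 5) = x⁶ + 3x⁴ + x³ + 3x².
Reduce using x⁵ ≡ 6x³ + 5x² + 5x + 2 (mod x⁵ + x³ + 2x² + 2x + 5).
Reduced: 2x⁴ + 6x³ + x² + 2x.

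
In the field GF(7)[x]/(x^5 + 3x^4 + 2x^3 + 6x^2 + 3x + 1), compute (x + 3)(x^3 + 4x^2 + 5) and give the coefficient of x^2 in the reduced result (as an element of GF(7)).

Multiply in GF(7)[x]: (x + 3)·(x^3 + 4x^2 + 5) = x^4 + 5x^2 + 5x + 1.
Reduced: x^4 + 5x^2 + 5x + 1.

5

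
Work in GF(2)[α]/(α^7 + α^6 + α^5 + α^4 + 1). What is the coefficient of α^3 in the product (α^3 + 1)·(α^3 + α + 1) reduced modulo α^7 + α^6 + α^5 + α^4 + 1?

0

Multiply in GF(2)[α]: (α^3 + 1)·(α^3 + α + 1) = α^6 + α^4 + α + 1.
Reduced: α^6 + α^4 + α + 1.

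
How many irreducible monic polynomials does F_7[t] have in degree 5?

The number of monic irreducibles of degree 5 over GF(7) is (1/5)·Σ_{d∣5} μ(5/d) 7^d.
Divisors of 5: 1, 5; μ(5/d) for each: -1, 1.
Σ = − 7^1 + 7^5 = 16800.
N = 16800/5 = 3360.

3360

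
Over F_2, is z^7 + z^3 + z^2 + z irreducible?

Write P(z) = z^7 + z^3 + z^2 + z.
Check for roots in F_2: P(0) = 0 → root; P(1) = 0 → root.
P(0) = 0, so (z) divides P(z); P is reducible.

No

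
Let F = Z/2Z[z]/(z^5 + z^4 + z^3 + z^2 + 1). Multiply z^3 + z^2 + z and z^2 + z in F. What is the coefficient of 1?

1

Multiply in Z/2Z[z]: (z^3 + z^2 + z)·(z^2 + z) = z^5 + z^2.
Reduce using z^5 ≡ z^4 + z^3 + z^2 + 1 (mod z^5 + z^4 + z^3 + z^2 + 1).
Reduced: z^4 + z^3 + 1.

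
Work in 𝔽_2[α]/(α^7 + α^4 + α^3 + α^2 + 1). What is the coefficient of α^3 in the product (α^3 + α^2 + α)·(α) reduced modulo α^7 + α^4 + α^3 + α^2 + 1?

Multiply in 𝔽_2[α]: (α^3 + α^2 + α)·(α) = α^4 + α^3 + α^2.
Reduced: α^4 + α^3 + α^2.

1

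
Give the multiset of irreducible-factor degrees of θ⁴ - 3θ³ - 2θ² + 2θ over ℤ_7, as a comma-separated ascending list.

Write f(θ) = θ⁴ - 3θ³ - 2θ² + 2θ.
Linear factors from roots: (θ), (θ + 2), (θ + 1).
Complete factorization: f(θ) = (θ)·(θ + 2)·(θ + 1)^2.
Factor degrees with multiplicity: 1 + 1 + 1 + 1 = 4.

1, 1, 1, 1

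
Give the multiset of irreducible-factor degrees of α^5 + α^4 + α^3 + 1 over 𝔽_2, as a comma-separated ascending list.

Write g(α) = α^5 + α^4 + α^3 + 1.
Roots in 𝔽_2: g(0) = 1; g(1) = 0 → root.
Linear factors from roots: (α + 1).
Complete factorization: g(α) = (α + 1)^2·(α^3 + α^2 + 1).
Factor degrees with multiplicity: 1 + 1 + 3 = 5.

1, 1, 3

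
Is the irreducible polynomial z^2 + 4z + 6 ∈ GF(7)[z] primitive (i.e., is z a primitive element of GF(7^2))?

No

Write f(z) = z^2 + 4z + 6.
|GF(7^2)^×| = 7^2 − 1 = 48. Prime factorization: 48 = 2^4·3.
f is primitive ⇔ z has order 48 in GF(7)[z]/(f), i.e. z^(48/q) ≠ 1 for each prime q | 48.
z^(24) mod f = 6.
z^(16) mod f = 1
Since z^(16) = 1, the order of z divides 16 < 48; not primitive.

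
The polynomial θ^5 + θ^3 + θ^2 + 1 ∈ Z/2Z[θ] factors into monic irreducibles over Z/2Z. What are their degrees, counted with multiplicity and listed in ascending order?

Write g(θ) = θ^5 + θ^3 + θ^2 + 1.
Roots in Z/2Z: g(0) = 1; g(1) = 0 → root.
Linear factors from roots: (θ + 1).
Complete factorization: g(θ) = (θ + 1)^3·(θ^2 + θ + 1).
Factor degrees with multiplicity: 1 + 1 + 1 + 2 = 5.

1, 1, 1, 2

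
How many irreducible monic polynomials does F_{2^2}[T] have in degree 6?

670

The number of monic irreducibles of degree 6 over GF(4) is (1/6)·Σ_{d∣6} μ(6/d) 4^d.
Divisors of 6: 1, 2, 3, 6; μ(6/d) for each: 1, -1, -1, 1.
Σ = 4^1 − 4^2 − 4^3 + 4^6 = 4020.
N = 4020/6 = 670.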